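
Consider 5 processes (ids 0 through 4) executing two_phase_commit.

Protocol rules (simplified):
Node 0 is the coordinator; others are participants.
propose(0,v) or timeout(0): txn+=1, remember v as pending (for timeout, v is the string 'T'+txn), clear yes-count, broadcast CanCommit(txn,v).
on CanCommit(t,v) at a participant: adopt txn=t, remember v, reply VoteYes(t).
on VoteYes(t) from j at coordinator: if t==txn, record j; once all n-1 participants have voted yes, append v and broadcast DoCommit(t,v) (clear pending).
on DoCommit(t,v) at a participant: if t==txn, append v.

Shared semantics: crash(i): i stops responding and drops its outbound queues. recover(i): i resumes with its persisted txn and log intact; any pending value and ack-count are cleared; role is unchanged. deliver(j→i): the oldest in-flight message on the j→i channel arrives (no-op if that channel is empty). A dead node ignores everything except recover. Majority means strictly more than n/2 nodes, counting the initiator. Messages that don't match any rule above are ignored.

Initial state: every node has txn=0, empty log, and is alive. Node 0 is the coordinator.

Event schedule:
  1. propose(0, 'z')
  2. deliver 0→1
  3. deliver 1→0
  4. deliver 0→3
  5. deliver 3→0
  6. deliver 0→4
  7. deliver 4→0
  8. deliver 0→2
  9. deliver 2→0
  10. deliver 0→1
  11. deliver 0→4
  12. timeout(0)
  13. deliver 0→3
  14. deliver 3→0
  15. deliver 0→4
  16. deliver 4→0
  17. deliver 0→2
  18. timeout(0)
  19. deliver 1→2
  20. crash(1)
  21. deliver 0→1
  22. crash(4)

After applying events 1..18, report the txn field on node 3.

1

step 1 propose(0,'z'): 0={coor,t=1,log=-}
step 2 deliver 0→1: 1={part,t=1,log=-}
step 3 deliver 1→0: —
step 4 deliver 0→3: 3={part,t=1,log=-}
step 5 deliver 3→0: —
step 6 deliver 0→4: 4={part,t=1,log=-}
step 7 deliver 4→0: —
step 8 deliver 0→2: 2={part,t=1,log=-}
step 9 deliver 2→0: 0={coor,t=1,log=z}
step 10 deliver 0→1: 1={part,t=1,log=z}
step 11 deliver 0→4: 4={part,t=1,log=z}
step 12 timeout(0): 0={coor,t=2,log=z}
step 13 deliver 0→3: 3={part,t=1,log=z}
step 14 deliver 3→0: —
step 15 deliver 0→4: 4={part,t=2,log=z}
step 16 deliver 4→0: —
step 17 deliver 0→2: 2={part,t=1,log=z}
step 18 timeout(0): 0={coor,t=3,log=z}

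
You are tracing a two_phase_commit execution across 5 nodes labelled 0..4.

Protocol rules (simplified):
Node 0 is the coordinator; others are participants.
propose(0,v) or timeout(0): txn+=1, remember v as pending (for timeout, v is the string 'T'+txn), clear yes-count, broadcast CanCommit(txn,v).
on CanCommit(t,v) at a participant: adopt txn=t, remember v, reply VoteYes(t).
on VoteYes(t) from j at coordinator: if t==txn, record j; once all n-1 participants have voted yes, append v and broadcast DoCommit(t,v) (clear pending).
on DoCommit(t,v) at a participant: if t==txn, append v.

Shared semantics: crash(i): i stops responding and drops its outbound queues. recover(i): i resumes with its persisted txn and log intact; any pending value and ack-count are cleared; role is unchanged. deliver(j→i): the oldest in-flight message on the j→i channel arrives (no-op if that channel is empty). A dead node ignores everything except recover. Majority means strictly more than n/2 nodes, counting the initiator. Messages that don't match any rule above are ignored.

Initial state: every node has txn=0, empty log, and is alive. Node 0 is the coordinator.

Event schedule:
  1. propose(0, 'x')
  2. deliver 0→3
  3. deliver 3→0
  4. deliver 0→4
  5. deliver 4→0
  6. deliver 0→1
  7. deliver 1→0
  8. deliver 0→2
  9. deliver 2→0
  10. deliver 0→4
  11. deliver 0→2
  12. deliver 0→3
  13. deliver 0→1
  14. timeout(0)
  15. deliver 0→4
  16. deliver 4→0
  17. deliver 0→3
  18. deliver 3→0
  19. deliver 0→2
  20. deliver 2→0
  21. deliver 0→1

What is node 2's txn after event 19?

2

step 1 propose(0,'x'): 0={coor,t=1,log=-}
step 2 deliver 0→3: 3={part,t=1,log=-}
step 3 deliver 3→0: —
step 4 deliver 0→4: 4={part,t=1,log=-}
step 5 deliver 4→0: —
step 6 deliver 0→1: 1={part,t=1,log=-}
step 7 deliver 1→0: —
step 8 deliver 0→2: 2={part,t=1,log=-}
step 9 deliver 2→0: 0={coor,t=1,log=x}
step 10 deliver 0→4: 4={part,t=1,log=x}
step 11 deliver 0→2: 2={part,t=1,log=x}
step 12 deliver 0→3: 3={part,t=1,log=x}
step 13 deliver 0→1: 1={part,t=1,log=x}
step 14 timeout(0): 0={coor,t=2,log=x}
step 15 deliver 0→4: 4={part,t=2,log=x}
step 16 deliver 4→0: —
step 17 deliver 0→3: 3={part,t=2,log=x}
step 18 deliver 3→0: —
step 19 deliver 0→2: 2={part,t=2,log=x}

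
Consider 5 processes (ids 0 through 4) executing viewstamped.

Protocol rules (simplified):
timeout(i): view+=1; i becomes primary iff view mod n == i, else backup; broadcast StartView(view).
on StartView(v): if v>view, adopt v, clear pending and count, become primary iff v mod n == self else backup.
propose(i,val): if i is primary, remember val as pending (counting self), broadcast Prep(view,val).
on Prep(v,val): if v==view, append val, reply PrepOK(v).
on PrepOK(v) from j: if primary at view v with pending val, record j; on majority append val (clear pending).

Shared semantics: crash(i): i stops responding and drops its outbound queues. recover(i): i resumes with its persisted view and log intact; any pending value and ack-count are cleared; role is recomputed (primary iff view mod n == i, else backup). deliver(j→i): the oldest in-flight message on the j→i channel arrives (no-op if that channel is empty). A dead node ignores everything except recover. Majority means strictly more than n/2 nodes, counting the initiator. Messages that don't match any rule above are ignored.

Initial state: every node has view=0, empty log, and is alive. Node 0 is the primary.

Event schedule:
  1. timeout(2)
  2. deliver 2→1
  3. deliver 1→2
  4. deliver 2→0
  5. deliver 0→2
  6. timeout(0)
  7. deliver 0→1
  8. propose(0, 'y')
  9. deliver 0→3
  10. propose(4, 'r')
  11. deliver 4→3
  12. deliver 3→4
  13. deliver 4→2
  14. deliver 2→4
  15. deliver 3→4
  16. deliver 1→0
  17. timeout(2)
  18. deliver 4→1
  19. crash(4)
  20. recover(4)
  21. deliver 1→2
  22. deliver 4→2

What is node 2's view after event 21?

e1 timeout(2): 2[back,v=1,-]
e2 deliver 2→1: 1[prim,v=1,-]
e3 deliver 1→2: ·
e4 deliver 2→0: 0[back,v=1,-]
e5 deliver 0→2: ·
e6 timeout(0): 0[back,v=2,-]
e7 deliver 0→1: 1[back,v=2,-]
e8 propose(0,'y'): ·
e9 deliver 0→3: 3[back,v=2,-]
e10 propose(4,'r'): ·
e11 deliver 4→3: ·
e12 deliver 3→4: ·
e13 deliver 4→2: ·
e14 deliver 2→4: 4[back,v=1,-]
e15 deliver 3→4: ·
e16 deliver 1→0: ·
e17 timeout(2): 2[prim,v=2,-]
e18 deliver 4→1: ·
e19 crash(4): 4[✗back,v=1,-]
e20 recover(4): 4[back,v=1,-]
e21 deliver 1→2: ·

2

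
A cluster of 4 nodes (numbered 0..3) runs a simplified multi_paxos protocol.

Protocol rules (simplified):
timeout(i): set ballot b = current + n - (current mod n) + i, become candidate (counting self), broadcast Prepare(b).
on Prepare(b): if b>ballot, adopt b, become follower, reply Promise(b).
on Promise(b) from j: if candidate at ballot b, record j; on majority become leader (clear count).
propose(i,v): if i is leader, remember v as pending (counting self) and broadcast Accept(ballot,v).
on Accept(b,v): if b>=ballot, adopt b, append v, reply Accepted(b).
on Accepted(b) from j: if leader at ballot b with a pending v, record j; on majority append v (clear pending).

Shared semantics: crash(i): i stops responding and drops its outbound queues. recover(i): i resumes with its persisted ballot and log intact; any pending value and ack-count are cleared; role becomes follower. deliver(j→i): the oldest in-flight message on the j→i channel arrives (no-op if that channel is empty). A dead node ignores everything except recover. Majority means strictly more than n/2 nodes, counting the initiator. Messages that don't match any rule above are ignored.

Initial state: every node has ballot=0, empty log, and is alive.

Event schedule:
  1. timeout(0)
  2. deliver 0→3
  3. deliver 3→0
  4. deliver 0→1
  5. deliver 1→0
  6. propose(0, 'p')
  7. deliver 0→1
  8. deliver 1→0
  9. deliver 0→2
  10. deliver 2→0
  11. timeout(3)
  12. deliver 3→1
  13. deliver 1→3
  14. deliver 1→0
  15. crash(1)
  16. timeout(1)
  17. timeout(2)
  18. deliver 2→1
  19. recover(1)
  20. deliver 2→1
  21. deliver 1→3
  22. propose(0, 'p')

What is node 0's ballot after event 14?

4

after 1 — timeout(0): n0:cand/b4/[-]
after 2 — deliver 0→3: n3:foll/b4/[-]
after 3 — deliver 3→0: ·
after 4 — deliver 0→1: n1:foll/b4/[-]
after 5 — deliver 1→0: n0:lead/b4/[-]
after 6 — propose(0,'p'): ·
after 7 — deliver 0→1: n1:foll/b4/[p]
after 8 — deliver 1→0: ·
after 9 — deliver 0→2: n2:foll/b4/[-]
after 10 — deliver 2→0: ·
after 11 — timeout(3): n3:cand/b11/[-]
after 12 — deliver 3→1: n1:foll/b11/[p]
after 13 — deliver 1→3: ·
after 14 — deliver 1→0: ·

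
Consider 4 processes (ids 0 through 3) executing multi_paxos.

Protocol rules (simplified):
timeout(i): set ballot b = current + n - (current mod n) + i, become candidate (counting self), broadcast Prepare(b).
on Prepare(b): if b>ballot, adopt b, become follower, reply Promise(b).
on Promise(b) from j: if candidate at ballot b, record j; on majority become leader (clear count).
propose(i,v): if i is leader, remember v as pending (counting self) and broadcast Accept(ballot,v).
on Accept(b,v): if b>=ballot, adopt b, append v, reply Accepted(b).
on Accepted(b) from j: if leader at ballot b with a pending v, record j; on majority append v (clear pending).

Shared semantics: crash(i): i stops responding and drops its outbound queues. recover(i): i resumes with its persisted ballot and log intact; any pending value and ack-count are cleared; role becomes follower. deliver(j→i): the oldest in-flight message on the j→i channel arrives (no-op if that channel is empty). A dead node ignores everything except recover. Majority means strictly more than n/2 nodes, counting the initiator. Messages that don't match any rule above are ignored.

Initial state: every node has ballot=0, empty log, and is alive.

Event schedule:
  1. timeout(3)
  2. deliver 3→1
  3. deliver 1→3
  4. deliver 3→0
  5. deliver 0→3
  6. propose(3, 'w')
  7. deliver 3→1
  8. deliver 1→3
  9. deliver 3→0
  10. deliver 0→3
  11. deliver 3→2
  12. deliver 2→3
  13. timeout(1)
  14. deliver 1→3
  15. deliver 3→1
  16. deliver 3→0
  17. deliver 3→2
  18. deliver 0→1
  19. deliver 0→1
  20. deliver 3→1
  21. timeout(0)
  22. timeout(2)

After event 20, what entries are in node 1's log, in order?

step 1 timeout(3): 3={cand,b=7,log=-}
step 2 deliver 3→1: 1={foll,b=7,log=-}
step 3 deliver 1→3: —
step 4 deliver 3→0: 0={foll,b=7,log=-}
step 5 deliver 0→3: 3={lead,b=7,log=-}
step 6 propose(3,'w'): —
step 7 deliver 3→1: 1={foll,b=7,log=w}
step 8 deliver 1→3: —
step 9 deliver 3→0: 0={foll,b=7,log=w}
step 10 deliver 0→3: 3={lead,b=7,log=w}
step 11 deliver 3→2: 2={foll,b=7,log=-}
step 12 deliver 2→3: —
step 13 timeout(1): 1={cand,b=9,log=w}
step 14 deliver 1→3: 3={foll,b=9,log=w}
step 15 deliver 3→1: —
step 16 deliver 3→0: —
step 17 deliver 3→2: 2={foll,b=7,log=w}
step 18 deliver 0→1: —
step 19 deliver 0→1: —
step 20 deliver 3→1: —

w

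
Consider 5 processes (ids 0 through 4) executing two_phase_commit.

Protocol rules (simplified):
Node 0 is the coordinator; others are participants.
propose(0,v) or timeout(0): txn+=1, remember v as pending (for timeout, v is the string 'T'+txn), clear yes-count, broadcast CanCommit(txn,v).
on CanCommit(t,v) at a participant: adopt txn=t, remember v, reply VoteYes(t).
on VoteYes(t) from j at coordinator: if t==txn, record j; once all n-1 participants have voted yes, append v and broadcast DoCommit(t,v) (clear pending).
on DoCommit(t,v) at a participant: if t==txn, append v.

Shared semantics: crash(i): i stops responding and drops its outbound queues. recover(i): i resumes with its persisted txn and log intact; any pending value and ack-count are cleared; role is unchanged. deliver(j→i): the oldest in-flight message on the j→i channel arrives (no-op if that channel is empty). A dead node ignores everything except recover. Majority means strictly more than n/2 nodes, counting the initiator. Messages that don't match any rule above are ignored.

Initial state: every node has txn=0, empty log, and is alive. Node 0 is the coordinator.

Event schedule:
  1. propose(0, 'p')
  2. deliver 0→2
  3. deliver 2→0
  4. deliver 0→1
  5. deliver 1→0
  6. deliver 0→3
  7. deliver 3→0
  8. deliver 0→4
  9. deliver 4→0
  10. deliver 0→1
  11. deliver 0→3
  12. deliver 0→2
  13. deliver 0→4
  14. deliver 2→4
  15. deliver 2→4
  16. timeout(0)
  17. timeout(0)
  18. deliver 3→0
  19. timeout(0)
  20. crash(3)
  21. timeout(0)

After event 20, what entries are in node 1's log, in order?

e1 propose(0,'p'): 0[coor,t=1,-]
e2 deliver 0→2: 2[part,t=1,-]
e3 deliver 2→0: ·
e4 deliver 0→1: 1[part,t=1,-]
e5 deliver 1→0: ·
e6 deliver 0→3: 3[part,t=1,-]
e7 deliver 3→0: ·
e8 deliver 0→4: 4[part,t=1,-]
e9 deliver 4→0: 0[coor,t=1,p]
e10 deliver 0→1: 1[part,t=1,p]
e11 deliver 0→3: 3[part,t=1,p]
e12 deliver 0→2: 2[part,t=1,p]
e13 deliver 0→4: 4[part,t=1,p]
e14 deliver 2→4: ·
e15 deliver 2→4: ·
e16 timeout(0): 0[coor,t=2,p]
e17 timeout(0): 0[coor,t=3,p]
e18 deliver 3→0: ·
e19 timeout(0): 0[coor,t=4,p]
e20 crash(3): 3[✗part,t=1,p]

p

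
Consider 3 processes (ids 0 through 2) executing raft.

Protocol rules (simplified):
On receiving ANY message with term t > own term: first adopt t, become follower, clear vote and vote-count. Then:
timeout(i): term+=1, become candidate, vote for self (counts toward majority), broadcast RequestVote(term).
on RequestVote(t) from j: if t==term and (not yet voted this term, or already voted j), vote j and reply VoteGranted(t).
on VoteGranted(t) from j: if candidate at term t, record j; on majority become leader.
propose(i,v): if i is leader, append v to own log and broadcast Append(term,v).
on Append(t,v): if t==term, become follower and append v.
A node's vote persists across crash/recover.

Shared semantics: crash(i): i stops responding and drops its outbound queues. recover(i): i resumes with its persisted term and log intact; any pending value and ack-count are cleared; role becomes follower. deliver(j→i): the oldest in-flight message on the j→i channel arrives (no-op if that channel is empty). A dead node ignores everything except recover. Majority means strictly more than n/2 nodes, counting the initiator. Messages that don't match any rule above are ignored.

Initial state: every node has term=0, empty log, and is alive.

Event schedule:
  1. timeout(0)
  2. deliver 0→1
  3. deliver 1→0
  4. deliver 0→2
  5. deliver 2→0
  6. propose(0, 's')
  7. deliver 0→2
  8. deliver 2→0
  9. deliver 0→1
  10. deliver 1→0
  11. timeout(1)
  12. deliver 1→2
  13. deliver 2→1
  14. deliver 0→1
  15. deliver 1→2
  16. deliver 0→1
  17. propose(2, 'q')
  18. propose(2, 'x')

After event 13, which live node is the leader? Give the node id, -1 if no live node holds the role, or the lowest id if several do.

0

[1] timeout(0) → N0(cand t1 [-])
[2] deliver 0→1 → N1(foll t1 [-])
[3] deliver 1→0 → N0(lead t1 [-])
[4] deliver 0→2 → N2(foll t1 [-])
[5] deliver 2→0 → ∅
[6] propose(0,'s') → N0(lead t1 [s])
[7] deliver 0→2 → N2(foll t1 [s])
[8] deliver 2→0 → ∅
[9] deliver 0→1 → N1(foll t1 [s])
[10] deliver 1→0 → ∅
[11] timeout(1) → N1(cand t2 [s])
[12] deliver 1→2 → N2(foll t2 [s])
[13] deliver 2→1 → N1(lead t2 [s])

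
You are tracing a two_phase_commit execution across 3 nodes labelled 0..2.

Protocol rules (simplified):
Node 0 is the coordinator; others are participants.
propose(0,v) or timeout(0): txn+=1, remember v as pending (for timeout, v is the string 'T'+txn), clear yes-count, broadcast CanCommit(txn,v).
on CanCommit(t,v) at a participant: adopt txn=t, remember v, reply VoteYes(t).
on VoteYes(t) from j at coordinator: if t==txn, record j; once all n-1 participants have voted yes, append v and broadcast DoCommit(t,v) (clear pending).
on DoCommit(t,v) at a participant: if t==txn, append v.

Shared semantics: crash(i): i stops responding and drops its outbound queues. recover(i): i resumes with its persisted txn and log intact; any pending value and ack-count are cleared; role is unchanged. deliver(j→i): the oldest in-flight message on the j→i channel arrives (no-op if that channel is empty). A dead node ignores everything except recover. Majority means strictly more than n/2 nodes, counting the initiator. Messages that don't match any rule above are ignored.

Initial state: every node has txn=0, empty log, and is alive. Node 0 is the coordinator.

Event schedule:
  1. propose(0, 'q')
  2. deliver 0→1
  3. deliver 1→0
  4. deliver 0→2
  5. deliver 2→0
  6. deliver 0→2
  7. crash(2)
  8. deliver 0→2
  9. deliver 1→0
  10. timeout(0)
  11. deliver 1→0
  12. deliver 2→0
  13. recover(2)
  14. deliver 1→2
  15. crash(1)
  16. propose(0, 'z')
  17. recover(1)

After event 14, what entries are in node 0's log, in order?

[1] propose(0,'q') → N0(coor t1 [-])
[2] deliver 0→1 → N1(part t1 [-])
[3] deliver 1→0 → ∅
[4] deliver 0→2 → N2(part t1 [-])
[5] deliver 2→0 → N0(coor t1 [q])
[6] deliver 0→2 → N2(part t1 [q])
[7] crash(2) → N2(✗part t1 [q])
[8] deliver 0→2 → ∅
[9] deliver 1→0 → ∅
[10] timeout(0) → N0(coor t2 [q])
[11] deliver 1→0 → ∅
[12] deliver 2→0 → ∅
[13] recover(2) → N2(part t1 [q])
[14] deliver 1→2 → ∅

q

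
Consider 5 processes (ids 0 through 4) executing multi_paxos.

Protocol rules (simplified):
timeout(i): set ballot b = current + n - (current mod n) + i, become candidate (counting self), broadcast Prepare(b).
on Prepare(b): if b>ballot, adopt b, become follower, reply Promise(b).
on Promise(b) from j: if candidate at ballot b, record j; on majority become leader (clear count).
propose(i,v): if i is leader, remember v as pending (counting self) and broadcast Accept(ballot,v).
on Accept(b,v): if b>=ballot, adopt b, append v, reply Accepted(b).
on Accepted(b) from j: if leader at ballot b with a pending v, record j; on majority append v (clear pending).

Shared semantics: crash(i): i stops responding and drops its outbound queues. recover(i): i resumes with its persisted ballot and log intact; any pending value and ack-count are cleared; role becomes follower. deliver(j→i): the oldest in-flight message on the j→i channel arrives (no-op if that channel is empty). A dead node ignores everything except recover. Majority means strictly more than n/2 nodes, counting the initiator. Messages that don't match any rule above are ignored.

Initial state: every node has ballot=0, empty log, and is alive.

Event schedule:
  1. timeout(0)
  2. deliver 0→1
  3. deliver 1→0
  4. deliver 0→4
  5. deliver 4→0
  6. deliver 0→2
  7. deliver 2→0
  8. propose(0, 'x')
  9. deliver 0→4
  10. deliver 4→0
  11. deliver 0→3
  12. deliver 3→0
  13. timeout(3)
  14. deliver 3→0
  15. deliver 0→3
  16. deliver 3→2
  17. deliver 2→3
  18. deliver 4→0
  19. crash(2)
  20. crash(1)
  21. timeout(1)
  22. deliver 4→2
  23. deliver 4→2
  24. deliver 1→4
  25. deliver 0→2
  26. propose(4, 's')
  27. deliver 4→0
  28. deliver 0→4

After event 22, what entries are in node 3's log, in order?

after 1 — timeout(0): n0:cand/b5/[-]
after 2 — deliver 0→1: n1:foll/b5/[-]
after 3 — deliver 1→0: ·
after 4 — deliver 0→4: n4:foll/b5/[-]
after 5 — deliver 4→0: n0:lead/b5/[-]
after 6 — deliver 0→2: n2:foll/b5/[-]
after 7 — deliver 2→0: ·
after 8 — propose(0,'x'): ·
after 9 — deliver 0→4: n4:foll/b5/[x]
after 10 — deliver 4→0: ·
after 11 — deliver 0→3: n3:foll/b5/[-]
after 12 — deliver 3→0: ·
after 13 — timeout(3): n3:cand/b13/[-]
after 14 — deliver 3→0: n0:foll/b13/[-]
after 15 — deliver 0→3: ·
after 16 — deliver 3→2: n2:foll/b13/[-]
after 17 — deliver 2→3: ·
after 18 — deliver 4→0: ·
after 19 — crash(2): n2:✗foll/b13/[-]
after 20 — crash(1): n1:✗foll/b5/[-]
after 21 — timeout(1): ·
after 22 — deliver 4→2: ·

empty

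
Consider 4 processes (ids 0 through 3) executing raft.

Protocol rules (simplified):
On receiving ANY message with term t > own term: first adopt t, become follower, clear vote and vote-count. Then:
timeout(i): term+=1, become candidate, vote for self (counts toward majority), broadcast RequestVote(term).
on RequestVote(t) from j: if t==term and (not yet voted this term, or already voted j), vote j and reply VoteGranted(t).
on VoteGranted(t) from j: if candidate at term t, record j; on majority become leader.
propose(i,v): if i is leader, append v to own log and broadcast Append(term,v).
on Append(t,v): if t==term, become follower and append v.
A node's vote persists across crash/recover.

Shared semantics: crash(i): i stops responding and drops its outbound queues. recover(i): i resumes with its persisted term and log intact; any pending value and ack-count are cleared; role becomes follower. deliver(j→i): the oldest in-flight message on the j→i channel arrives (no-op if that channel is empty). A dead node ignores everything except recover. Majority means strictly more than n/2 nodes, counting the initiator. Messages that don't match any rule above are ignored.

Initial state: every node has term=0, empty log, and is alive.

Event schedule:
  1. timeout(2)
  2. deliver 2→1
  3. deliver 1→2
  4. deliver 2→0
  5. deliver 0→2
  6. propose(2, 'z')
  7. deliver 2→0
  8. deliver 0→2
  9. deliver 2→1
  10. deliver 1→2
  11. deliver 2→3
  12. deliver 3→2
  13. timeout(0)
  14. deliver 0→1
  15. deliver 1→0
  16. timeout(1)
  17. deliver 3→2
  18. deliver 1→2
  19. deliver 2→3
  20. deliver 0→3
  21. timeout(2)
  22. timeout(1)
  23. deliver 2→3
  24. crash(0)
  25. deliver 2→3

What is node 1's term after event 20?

3

step 1 timeout(2): 2={cand,t=1,log=-}
step 2 deliver 2→1: 1={foll,t=1,log=-}
step 3 deliver 1→2: —
step 4 deliver 2→0: 0={foll,t=1,log=-}
step 5 deliver 0→2: 2={lead,t=1,log=-}
step 6 propose(2,'z'): 2={lead,t=1,log=z}
step 7 deliver 2→0: 0={foll,t=1,log=z}
step 8 deliver 0→2: —
step 9 deliver 2→1: 1={foll,t=1,log=z}
step 10 deliver 1→2: —
step 11 deliver 2→3: 3={foll,t=1,log=-}
step 12 deliver 3→2: —
step 13 timeout(0): 0={cand,t=2,log=z}
step 14 deliver 0→1: 1={foll,t=2,log=z}
step 15 deliver 1→0: —
step 16 timeout(1): 1={cand,t=3,log=z}
step 17 deliver 3→2: —
step 18 deliver 1→2: 2={foll,t=3,log=z}
step 19 deliver 2→3: 3={foll,t=1,log=z}
step 20 deliver 0→3: 3={foll,t=2,log=z}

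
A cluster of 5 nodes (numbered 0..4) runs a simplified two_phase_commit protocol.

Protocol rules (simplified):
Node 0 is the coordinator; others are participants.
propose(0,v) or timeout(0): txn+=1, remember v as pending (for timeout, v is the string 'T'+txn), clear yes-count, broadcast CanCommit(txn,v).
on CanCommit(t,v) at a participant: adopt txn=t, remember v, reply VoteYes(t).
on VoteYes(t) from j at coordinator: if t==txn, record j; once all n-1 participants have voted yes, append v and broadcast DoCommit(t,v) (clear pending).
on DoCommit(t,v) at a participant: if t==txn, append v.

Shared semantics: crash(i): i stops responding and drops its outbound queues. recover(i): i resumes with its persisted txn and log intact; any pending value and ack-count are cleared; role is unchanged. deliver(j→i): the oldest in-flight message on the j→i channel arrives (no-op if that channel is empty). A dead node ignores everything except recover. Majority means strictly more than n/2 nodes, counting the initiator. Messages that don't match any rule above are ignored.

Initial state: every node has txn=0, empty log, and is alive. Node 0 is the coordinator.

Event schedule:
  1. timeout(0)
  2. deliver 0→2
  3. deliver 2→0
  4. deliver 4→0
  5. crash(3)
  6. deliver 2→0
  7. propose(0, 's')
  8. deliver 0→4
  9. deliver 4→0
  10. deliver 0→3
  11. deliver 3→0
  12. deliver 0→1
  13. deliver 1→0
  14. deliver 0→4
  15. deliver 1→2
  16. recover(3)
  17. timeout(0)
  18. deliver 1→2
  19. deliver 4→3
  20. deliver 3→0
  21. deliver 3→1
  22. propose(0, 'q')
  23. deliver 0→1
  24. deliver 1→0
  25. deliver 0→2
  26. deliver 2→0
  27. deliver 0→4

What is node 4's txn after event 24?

2

after 1 — timeout(0): n0:coor/t1/[-]
after 2 — deliver 0→2: n2:part/t1/[-]
after 3 — deliver 2→0: ·
after 4 — deliver 4→0: ·
after 5 — crash(3): n3:✗part/t0/[-]
after 6 — deliver 2→0: ·
after 7 — propose(0,'s'): n0:coor/t2/[-]
after 8 — deliver 0→4: n4:part/t1/[-]
after 9 — deliver 4→0: ·
after 10 — deliver 0→3: ·
after 11 — deliver 3→0: ·
after 12 — deliver 0→1: n1:part/t1/[-]
after 13 — deliver 1→0: ·
after 14 — deliver 0→4: n4:part/t2/[-]
after 15 — deliver 1→2: ·
after 16 — recover(3): n3:part/t0/[-]
after 17 — timeout(0): n0:coor/t3/[-]
after 18 — deliver 1→2: ·
after 19 — deliver 4→3: ·
after 20 — deliver 3→0: ·
after 21 — deliver 3→1: ·
after 22 — propose(0,'q'): n0:coor/t4/[-]
after 23 — deliver 0→1: n1:part/t2/[-]
after 24 — deliver 1→0: ·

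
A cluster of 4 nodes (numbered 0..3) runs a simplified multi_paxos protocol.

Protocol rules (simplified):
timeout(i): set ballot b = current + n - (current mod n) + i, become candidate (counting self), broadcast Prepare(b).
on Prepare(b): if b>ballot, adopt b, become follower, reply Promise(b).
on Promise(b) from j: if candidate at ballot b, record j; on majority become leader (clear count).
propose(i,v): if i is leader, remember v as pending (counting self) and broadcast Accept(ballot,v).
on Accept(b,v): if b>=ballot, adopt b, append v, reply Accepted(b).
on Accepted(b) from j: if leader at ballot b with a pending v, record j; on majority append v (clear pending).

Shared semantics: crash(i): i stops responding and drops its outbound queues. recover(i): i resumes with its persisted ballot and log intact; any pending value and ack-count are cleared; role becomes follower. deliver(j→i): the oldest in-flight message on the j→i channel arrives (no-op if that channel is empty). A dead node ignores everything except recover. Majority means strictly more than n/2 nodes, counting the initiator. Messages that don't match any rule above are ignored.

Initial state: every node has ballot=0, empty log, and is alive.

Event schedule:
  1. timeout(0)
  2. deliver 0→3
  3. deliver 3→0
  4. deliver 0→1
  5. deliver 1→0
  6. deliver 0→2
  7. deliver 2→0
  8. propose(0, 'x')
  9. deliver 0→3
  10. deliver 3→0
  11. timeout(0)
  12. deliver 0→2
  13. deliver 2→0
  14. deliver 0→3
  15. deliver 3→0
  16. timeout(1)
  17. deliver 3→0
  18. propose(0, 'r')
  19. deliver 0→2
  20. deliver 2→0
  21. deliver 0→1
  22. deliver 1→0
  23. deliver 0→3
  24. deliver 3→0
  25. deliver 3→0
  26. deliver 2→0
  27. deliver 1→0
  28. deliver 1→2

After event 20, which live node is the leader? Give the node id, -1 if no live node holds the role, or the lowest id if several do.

[1] timeout(0) → N0(cand b4 [-])
[2] deliver 0→3 → N3(foll b4 [-])
[3] deliver 3→0 → ∅
[4] deliver 0→1 → N1(foll b4 [-])
[5] deliver 1→0 → N0(lead b4 [-])
[6] deliver 0→2 → N2(foll b4 [-])
[7] deliver 2→0 → ∅
[8] propose(0,'x') → ∅
[9] deliver 0→3 → N3(foll b4 [x])
[10] deliver 3→0 → ∅
[11] timeout(0) → N0(cand b8 [-])
[12] deliver 0→2 → N2(foll b4 [x])
[13] deliver 2→0 → ∅
[14] deliver 0→3 → N3(foll b8 [x])
[15] deliver 3→0 → ∅
[16] timeout(1) → N1(cand b9 [-])
[17] deliver 3→0 → ∅
[18] propose(0,'r') → ∅
[19] deliver 0→2 → N2(foll b8 [x])
[20] deliver 2→0 → N0(lead b8 [-])

0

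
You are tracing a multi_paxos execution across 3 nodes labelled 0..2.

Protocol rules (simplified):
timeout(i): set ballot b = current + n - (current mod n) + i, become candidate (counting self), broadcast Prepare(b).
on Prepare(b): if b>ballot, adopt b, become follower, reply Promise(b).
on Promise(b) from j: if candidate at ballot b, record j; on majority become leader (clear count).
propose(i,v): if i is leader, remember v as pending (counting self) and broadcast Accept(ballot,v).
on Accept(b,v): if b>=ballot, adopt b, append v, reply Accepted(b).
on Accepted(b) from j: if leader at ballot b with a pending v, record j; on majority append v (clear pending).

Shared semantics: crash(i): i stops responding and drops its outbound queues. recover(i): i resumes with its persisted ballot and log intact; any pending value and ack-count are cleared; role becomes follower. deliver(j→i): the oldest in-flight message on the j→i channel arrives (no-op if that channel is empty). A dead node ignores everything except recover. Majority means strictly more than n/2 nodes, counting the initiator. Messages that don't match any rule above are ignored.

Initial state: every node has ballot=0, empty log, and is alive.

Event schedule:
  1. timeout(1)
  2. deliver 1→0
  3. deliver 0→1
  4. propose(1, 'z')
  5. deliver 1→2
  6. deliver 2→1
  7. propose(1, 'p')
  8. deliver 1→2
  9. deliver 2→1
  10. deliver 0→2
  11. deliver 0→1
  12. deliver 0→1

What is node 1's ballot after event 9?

[1] timeout(1) → N1(cand b4 [-])
[2] deliver 1→0 → N0(foll b4 [-])
[3] deliver 0→1 → N1(lead b4 [-])
[4] propose(1,'z') → ∅
[5] deliver 1→2 → N2(foll b4 [-])
[6] deliver 2→1 → ∅
[7] propose(1,'p') → ∅
[8] deliver 1→2 → N2(foll b4 [z])
[9] deliver 2→1 → N1(lead b4 [p])

4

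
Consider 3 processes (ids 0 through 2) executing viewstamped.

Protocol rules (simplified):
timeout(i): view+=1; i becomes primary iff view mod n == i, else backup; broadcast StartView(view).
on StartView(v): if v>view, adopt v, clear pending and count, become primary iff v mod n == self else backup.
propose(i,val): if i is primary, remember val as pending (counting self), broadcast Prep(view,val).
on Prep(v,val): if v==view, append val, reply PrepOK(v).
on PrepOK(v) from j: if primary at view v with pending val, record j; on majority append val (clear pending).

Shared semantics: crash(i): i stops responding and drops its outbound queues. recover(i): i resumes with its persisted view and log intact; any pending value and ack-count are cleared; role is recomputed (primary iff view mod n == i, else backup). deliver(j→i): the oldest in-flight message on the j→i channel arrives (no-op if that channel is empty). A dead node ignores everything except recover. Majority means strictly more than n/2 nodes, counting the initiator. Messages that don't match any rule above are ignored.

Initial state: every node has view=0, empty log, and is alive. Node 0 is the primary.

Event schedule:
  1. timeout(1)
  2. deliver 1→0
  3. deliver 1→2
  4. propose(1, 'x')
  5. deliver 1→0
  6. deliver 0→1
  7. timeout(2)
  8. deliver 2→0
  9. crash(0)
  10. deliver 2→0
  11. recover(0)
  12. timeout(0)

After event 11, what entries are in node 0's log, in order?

x

step 1 timeout(1): 1={prim,v=1,log=-}
step 2 deliver 1→0: 0={back,v=1,log=-}
step 3 deliver 1→2: 2={back,v=1,log=-}
step 4 propose(1,'x'): —
step 5 deliver 1→0: 0={back,v=1,log=x}
step 6 deliver 0→1: 1={prim,v=1,log=x}
step 7 timeout(2): 2={prim,v=2,log=-}
step 8 deliver 2→0: 0={back,v=2,log=x}
step 9 crash(0): 0={✗back,v=2,log=x}
step 10 deliver 2→0: —
step 11 recover(0): 0={back,v=2,log=x}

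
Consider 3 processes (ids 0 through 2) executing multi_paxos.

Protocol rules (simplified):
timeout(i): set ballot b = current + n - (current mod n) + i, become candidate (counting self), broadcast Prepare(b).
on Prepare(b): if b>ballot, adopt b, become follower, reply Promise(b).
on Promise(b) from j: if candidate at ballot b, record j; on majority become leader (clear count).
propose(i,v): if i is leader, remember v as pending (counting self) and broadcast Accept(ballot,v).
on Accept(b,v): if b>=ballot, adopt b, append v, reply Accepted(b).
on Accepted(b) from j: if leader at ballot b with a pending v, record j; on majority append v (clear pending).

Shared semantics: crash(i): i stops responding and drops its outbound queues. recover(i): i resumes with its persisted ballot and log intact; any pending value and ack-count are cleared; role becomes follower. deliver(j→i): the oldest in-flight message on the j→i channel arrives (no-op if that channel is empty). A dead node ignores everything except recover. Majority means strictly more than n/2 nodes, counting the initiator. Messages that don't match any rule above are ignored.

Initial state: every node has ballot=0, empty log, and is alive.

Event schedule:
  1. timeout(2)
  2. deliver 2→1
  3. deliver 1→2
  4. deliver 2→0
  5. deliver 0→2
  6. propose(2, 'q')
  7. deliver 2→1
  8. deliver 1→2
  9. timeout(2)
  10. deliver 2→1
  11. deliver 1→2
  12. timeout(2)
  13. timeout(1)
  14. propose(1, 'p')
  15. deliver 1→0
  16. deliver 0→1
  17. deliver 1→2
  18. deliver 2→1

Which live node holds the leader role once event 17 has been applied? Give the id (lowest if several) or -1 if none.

1. timeout(2):  <2:cand b5 ->
2. deliver 2→1:  <1:foll b5 ->
3. deliver 1→2:  <2:lead b5 ->
4. deliver 2→0:  <0:foll b5 ->
5. deliver 0→2:  nop
6. propose(2,'q'):  nop
7. deliver 2→1:  <1:foll b5 q>
8. deliver 1→2:  <2:lead b5 q>
9. timeout(2):  <2:cand b8 q>
10. deliver 2→1:  <1:foll b8 q>
11. deliver 1→2:  <2:lead b8 q>
12. timeout(2):  <2:cand b11 q>
13. timeout(1):  <1:cand b10 q>
14. propose(1,'p'):  nop
15. deliver 1→0:  <0:foll b10 ->
16. deliver 0→1:  <1:lead b10 q>
17. deliver 1→2:  nop

1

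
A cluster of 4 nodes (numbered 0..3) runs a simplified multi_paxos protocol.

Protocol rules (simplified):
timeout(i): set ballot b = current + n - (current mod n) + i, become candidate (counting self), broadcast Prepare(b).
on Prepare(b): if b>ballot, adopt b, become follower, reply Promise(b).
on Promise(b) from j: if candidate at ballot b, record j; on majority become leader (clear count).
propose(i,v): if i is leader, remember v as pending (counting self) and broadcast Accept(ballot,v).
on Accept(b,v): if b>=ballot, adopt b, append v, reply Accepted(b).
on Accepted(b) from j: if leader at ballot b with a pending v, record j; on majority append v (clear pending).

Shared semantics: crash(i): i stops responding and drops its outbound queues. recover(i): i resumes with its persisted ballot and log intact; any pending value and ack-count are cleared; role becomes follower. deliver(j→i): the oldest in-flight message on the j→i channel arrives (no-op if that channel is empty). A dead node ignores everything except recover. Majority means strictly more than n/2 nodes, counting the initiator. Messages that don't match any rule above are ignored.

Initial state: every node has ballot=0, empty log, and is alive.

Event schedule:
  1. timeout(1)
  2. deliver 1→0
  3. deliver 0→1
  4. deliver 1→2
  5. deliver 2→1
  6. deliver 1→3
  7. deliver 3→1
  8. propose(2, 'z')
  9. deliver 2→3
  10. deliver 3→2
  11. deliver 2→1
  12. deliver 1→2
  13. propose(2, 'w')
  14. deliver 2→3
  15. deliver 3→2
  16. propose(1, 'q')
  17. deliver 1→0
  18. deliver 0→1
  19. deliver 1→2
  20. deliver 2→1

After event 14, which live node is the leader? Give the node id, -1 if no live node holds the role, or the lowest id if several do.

1

after 1 — timeout(1): n1:cand/b5/[-]
after 2 — deliver 1→0: n0:foll/b5/[-]
after 3 — deliver 0→1: ·
after 4 — deliver 1→2: n2:foll/b5/[-]
after 5 — deliver 2→1: n1:lead/b5/[-]
after 6 — deliver 1→3: n3:foll/b5/[-]
after 7 — deliver 3→1: ·
after 8 — propose(2,'z'): ·
after 9 — deliver 2→3: ·
after 10 — deliver 3→2: ·
after 11 — deliver 2→1: ·
after 12 — deliver 1→2: ·
after 13 — propose(2,'w'): ·
after 14 — deliver 2→3: ·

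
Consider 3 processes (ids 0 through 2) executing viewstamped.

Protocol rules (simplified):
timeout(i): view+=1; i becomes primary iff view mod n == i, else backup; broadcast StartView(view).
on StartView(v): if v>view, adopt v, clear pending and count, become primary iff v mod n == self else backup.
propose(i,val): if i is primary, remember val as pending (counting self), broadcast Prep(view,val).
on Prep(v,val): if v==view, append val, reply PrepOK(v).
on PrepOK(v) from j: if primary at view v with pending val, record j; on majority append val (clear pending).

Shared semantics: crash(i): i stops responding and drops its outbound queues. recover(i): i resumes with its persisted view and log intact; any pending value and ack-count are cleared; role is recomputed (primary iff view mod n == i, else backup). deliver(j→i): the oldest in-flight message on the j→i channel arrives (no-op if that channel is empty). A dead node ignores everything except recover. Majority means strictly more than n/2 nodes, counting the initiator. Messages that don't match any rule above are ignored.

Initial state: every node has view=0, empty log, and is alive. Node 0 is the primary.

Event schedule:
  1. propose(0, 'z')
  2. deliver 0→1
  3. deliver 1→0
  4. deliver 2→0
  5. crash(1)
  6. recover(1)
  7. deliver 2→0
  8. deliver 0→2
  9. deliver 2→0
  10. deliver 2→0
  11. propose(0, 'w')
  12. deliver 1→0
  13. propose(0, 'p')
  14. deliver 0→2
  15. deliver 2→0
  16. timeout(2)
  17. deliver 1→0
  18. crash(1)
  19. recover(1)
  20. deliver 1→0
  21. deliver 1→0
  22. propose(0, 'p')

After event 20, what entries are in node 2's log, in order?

1. propose(0,'z'):  nop
2. deliver 0→1:  <1:back v0 z>
3. deliver 1→0:  <0:prim v0 z>
4. deliver 2→0:  nop
5. crash(1):  <1:✗back v0 z>
6. recover(1):  <1:back v0 z>
7. deliver 2→0:  nop
8. deliver 0→2:  <2:back v0 z>
9. deliver 2→0:  nop
10. deliver 2→0:  nop
11. propose(0,'w'):  nop
12. deliver 1→0:  nop
13. propose(0,'p'):  nop
14. deliver 0→2:  <2:back v0 z,w>
15. deliver 2→0:  <0:prim v0 z,p>
16. timeout(2):  <2:back v1 z,w>
17. deliver 1→0:  nop
18. crash(1):  <1:✗back v0 z>
19. recover(1):  <1:back v0 z>
20. deliver 1→0:  nop

z,w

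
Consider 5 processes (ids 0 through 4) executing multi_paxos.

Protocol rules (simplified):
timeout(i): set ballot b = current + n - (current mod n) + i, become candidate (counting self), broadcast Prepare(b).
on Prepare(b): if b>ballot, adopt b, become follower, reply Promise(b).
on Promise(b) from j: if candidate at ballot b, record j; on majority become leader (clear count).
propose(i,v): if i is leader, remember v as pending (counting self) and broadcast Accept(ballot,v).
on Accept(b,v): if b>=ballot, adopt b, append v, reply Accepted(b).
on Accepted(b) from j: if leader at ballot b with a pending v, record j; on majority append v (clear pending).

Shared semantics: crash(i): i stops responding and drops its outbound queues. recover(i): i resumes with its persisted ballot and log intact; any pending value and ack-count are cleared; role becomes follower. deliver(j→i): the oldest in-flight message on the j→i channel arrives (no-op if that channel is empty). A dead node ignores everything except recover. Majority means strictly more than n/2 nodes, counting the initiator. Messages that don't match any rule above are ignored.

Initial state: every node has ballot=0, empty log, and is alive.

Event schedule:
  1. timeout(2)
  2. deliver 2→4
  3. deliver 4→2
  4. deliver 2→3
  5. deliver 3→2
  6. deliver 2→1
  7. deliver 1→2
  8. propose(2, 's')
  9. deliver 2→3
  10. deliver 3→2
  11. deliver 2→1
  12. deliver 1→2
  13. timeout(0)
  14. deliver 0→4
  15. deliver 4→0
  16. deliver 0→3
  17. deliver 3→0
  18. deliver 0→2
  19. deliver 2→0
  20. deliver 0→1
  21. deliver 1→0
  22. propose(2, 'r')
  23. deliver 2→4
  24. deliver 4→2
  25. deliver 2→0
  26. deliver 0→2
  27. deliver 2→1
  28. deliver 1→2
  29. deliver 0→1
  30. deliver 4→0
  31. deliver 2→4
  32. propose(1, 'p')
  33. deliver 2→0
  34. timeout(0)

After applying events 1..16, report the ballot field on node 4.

after 1 — timeout(2): n2:cand/b7/[-]
after 2 — deliver 2→4: n4:foll/b7/[-]
after 3 — deliver 4→2: ·
after 4 — deliver 2→3: n3:foll/b7/[-]
after 5 — deliver 3→2: n2:lead/b7/[-]
after 6 — deliver 2→1: n1:foll/b7/[-]
after 7 — deliver 1→2: ·
after 8 — propose(2,'s'): ·
after 9 — deliver 2→3: n3:foll/b7/[s]
after 10 — deliver 3→2: ·
after 11 — deliver 2→1: n1:foll/b7/[s]
after 12 — deliver 1→2: n2:lead/b7/[s]
after 13 — timeout(0): n0:cand/b5/[-]
after 14 — deliver 0→4: ·
after 15 — deliver 4→0: ·
after 16 — deliver 0→3: ·

7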